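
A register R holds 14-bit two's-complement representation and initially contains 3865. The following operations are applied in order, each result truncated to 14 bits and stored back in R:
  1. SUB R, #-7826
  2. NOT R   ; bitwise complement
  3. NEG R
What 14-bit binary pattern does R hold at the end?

Start: R = 3865 = 00111100011001.
R = 3865 − (-7826) = 11691; wraps to -4693 = 10110110101011
R = NOT 10110110101011 = 01001001010100 = 4692
R = −(4692) = -4692 = 10110110101100

10110110101100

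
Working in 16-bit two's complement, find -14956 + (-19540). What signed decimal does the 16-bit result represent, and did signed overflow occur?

-14956 → 1100010110010100
-19540 → 1011001110101100
  1100010110010100
+ 1011001110101100
= 0111100101000000  (discard carry-out 1)
Result 0111100101000000: MSB = 0 → value 31040.
Both addends are negative but the stored result is non-negative: signed overflow. The true value -14956 + (-19540) = -34496 lies outside [-32768, 32767].

31040; overflow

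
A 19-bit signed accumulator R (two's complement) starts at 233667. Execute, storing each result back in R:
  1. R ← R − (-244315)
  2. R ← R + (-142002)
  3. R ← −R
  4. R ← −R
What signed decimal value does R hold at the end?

-188308

Start: R = 233667 = 0111001000011000011.
R = 233667 − (-244315) = 477982; wraps to -46306 = 1110100101100011110
R = -46306 + (-142002) = -188308 = 1010010000001101100
R = −(-188308) = 188308 = 0101101111110010100
R = −(188308) = -188308 = 1010010000001101100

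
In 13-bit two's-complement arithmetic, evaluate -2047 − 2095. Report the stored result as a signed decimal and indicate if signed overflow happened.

-2047 → 1100000000001
2095 → 0100000101111
Subtract via negate-and-add: invert 0100000101111 + 1 = 1011111010001 (i.e. -2095).
  1100000000001
+ 1011111010001
= 0111111010010  (discard carry-out 1)
Result 0111111010010: MSB = 0 → value 4050.
Both addends (after negating the subtrahend) are negative but the stored result is non-negative: signed overflow. The true value -2047 − 2095 = -4142 lies outside [-4096, 4095].

4050; overflow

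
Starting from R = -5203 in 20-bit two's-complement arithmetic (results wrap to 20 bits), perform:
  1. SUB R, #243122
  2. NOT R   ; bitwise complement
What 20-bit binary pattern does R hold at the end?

Start: R = -5203 = 11111110101110101101.
R = -5203 − 243122 = -248325 = 11000011010111111011
R = NOT 11000011010111111011 = 00111100101000000100 = 248324

00111100101000000100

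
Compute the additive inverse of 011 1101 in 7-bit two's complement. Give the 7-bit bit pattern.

Invert: 1000010. Add 1: 1000011.

1000011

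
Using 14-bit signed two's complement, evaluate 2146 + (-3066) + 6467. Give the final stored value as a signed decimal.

2146 + (-3066) = -920 (11110001101000)
-920 + 6467 = 5547 (01010110101011)

5547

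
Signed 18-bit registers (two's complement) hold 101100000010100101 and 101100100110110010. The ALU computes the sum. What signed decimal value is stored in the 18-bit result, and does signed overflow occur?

100951; overflow

101100000010100101 = -81755 (signed)
101100100110110010 = -79438 (signed)
  101100000010100101
+ 101100100110110010
= 011000101001010111  (discard carry-out 1)
Result 011000101001010111: MSB = 0 → value 100951.
Both addends are negative but the stored result is non-negative: signed overflow. The true value -81755 + (-79438) = -161193 lies outside [-131072, 131071].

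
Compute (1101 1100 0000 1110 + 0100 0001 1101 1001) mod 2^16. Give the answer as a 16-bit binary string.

0001110111100111

  1101110000001110
+ 0100000111011001
= 0001110111100111  (discard carry-out 1)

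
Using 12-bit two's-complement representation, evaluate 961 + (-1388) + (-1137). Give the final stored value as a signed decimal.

-1564

961 + (-1388) = -427 (111001010101)
-427 + (-1137) = -1564 (100111100100)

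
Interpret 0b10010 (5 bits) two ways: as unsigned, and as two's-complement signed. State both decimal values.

Unsigned: 10010 = 18.
Signed: MSB=1 → 18 − 32 = -14.

unsigned = 18, signed = -14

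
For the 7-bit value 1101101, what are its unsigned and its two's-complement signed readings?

Unsigned: 1101101 = 109.
Signed: MSB=1 → 109 − 128 = -19.

unsigned = 109, signed = -19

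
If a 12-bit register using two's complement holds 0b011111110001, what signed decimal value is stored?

2033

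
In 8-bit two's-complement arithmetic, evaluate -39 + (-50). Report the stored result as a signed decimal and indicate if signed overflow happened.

-89; no overflow

-39 → 11011001
-50 → 11001110
  11011001
+ 11001110
= 10100111  (discard carry-out 1)
Result 10100111: MSB = 1 → 167 − 256 = -89.
Both addends are negative and so is the stored result: no signed overflow.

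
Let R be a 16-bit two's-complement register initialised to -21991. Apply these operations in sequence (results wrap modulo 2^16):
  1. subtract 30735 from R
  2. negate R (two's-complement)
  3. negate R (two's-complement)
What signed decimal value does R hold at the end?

Start: R = -21991 = 1010101000011001.
R = -21991 − 30735 = -52726; wraps to 12810 = 0011001000001010
R = −(12810) = -12810 = 1100110111110110
R = −(-12810) = 12810 = 0011001000001010

12810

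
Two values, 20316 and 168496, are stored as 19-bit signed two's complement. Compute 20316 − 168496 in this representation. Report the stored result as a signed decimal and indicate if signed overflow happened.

20316 → 0000100111101011100
168496 → 0101001001000110000
Subtract via negate-and-add: invert 0101001001000110000 + 1 = 1010110110111010000 (i.e. -168496).
  0000100111101011100
+ 1010110110111010000
= 1011011110100101100
Result 1011011110100101100: MSB = 1 → 376108 − 524288 = -148180.
Addends (after negating the subtrahend) have opposite signs, so signed overflow cannot occur.

-148180; no overflow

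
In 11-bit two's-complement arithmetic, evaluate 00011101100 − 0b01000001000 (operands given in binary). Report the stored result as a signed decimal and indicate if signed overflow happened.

-284; no overflow

00011101100 = 236 (signed)
0b01000001000 → 01000001000 = 520 (signed)
Subtract via negate-and-add: invert 01000001000 + 1 = 10111111000 (i.e. -520).
  00011101100
+ 10111111000
= 11011100100
Result 11011100100: MSB = 1 → 1764 − 2048 = -284.
Addends (after negating the subtrahend) have opposite signs, so signed overflow cannot occur.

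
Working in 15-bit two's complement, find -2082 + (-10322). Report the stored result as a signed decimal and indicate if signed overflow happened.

-2082 → 111011111011110
-10322 → 101011110101110
  111011111011110
+ 101011110101110
= 100111110001100  (discard carry-out 1)
Result 100111110001100: MSB = 1 → 20364 − 32768 = -12404.
Both addends are negative and so is the stored result: no signed overflow.

-12404; no overflow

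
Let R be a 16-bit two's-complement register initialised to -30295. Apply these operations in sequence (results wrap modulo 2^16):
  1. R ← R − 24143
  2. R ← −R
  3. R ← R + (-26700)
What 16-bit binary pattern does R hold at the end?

0110110001011010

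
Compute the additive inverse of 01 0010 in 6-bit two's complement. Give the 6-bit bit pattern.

101110

Invert: 101101. Add 1: 101110.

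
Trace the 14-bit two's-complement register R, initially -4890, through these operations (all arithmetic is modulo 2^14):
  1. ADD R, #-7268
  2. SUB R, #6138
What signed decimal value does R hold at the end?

Start: R = -4890 = 10110011100110.
R = -4890 + (-7268) = -12158; wraps to 4226 = 01000010000010
R = 4226 − 6138 = -1912 = 11100010001000

-1912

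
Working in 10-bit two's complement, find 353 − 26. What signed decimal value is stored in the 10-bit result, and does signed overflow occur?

353 → 0101100001
26 → 0000011010
Subtract via negate-and-add: invert 0000011010 + 1 = 1111100110 (i.e. -26).
  0101100001
+ 1111100110
= 0101000111  (discard carry-out 1)
Result 0101000111: MSB = 0 → value 327.
Addends (after negating the subtrahend) have opposite signs, so signed overflow cannot occur.

327; no overflow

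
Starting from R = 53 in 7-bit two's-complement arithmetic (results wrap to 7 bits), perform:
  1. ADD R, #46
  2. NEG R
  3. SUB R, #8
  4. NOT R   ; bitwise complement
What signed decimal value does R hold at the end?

Start: R = 53 = 0110101.
R = 53 + 46 = 99; wraps to -29 = 1100011
R = −(-29) = 29 = 0011101
R = 29 − 8 = 21 = 0010101
R = NOT 0010101 = 1101010 = -22

-22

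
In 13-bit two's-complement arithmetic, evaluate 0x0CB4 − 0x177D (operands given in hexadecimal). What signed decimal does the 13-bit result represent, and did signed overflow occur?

0x0CB4 = 0110010110100 = 3252 (signed)
0x177D = 1011101111101 = -2179 (signed)
Subtract via negate-and-add: invert 1011101111101 + 1 = 0100010000011 (i.e. 2179).
  0110010110100
+ 0100010000011
= 1010100110111
Result 1010100110111: MSB = 1 → 5431 − 8192 = -2761.
Both addends (after negating the subtrahend) are non-negative but the stored result is negative: signed overflow. The true value 3252 − (-2179) = 5431 lies outside [-4096, 4095].

-2761; overflow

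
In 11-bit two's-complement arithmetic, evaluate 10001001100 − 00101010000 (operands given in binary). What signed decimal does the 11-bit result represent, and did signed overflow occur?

10001001100 = -948 (signed)
00101010000 = 336 (signed)
Subtract via negate-and-add: invert 00101010000 + 1 = 11010110000 (i.e. -336).
  10001001100
+ 11010110000
= 01011111100  (discard carry-out 1)
Result 01011111100: MSB = 0 → value 764.
Both addends (after negating the subtrahend) are negative but the stored result is non-negative: signed overflow. The true value -948 − 336 = -1284 lies outside [-1024, 1023].

764; overflow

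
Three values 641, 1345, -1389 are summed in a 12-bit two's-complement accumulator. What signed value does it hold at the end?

597

641 + 1345 = 1986 (011111000010)
1986 + (-1389) = 597 (001001010101)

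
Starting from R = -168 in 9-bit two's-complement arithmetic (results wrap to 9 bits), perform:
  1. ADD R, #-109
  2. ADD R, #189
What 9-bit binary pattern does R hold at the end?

Start: R = -168 = 101011000.
R = -168 + (-109) = -277; wraps to 235 = 011101011
R = 235 + 189 = 424; wraps to -88 = 110101000

110101000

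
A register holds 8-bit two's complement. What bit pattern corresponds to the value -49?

11001111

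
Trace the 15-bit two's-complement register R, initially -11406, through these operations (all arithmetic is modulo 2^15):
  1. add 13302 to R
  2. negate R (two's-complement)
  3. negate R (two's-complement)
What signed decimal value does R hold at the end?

1896

Start: R = -11406 = 101001101110010.
R = -11406 + 13302 = 1896 = 000011101101000
R = −(1896) = -1896 = 111100010011000
R = −(-1896) = 1896 = 000011101101000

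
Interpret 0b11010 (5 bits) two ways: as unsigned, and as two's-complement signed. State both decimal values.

Unsigned: 11010 = 26.
Signed: MSB=1 → 26 − 32 = -6.

unsigned = 26, signed = -6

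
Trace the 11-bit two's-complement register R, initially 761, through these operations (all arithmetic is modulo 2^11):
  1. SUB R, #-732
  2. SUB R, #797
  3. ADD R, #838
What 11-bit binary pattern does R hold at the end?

Start: R = 761 = 01011111001.
R = 761 − (-732) = 1493; wraps to -555 = 10111010101
R = -555 − 797 = -1352; wraps to 696 = 01010111000
R = 696 + 838 = 1534; wraps to -514 = 10111111110

10111111110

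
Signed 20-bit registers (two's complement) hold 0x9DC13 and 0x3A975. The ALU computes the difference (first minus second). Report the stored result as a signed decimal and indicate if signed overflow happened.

406174; overflow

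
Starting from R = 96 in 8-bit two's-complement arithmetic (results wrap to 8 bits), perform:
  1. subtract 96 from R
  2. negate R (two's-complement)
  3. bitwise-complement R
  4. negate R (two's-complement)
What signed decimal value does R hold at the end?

1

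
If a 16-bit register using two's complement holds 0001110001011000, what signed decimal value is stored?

MSB is 0, so the value is non-negative: 0001110001011000 = 7256.

7256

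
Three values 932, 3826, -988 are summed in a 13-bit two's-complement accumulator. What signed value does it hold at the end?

3770

932 + 3826 = 4758 → wraps to -3434 (1001010010110)
-3434 + (-988) = -4422 → wraps to 3770 (0111010111010)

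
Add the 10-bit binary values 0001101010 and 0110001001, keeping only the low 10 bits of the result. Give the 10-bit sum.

  0001101010
+ 0110001001
= 0111110011

0111110011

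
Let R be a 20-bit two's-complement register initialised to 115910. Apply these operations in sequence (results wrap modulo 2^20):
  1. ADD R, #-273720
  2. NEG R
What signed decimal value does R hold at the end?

157810

Start: R = 115910 = 00011100010011000110.
R = 115910 + (-273720) = -157810 = 11011001011110001110
R = −(-157810) = 157810 = 00100110100001110010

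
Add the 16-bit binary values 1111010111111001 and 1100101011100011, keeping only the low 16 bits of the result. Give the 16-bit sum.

1100000011011100

  1111010111111001
+ 1100101011100011
= 1100000011011100  (discard carry-out 1)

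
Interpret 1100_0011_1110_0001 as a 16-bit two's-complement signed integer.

-15391

MSB is 1, so the value is negative.
Invert: 0011110000011110. Add 1: 0011110000011111 = 15391. So the value is −15391.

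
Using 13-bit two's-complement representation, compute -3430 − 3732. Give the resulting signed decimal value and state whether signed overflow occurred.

1030; overflow

-3430 → 1001010011010
3732 → 0111010010100
Subtract via negate-and-add: invert 0111010010100 + 1 = 1000101101100 (i.e. -3732).
  1001010011010
+ 1000101101100
= 0010000000110  (discard carry-out 1)
Result 0010000000110: MSB = 0 → value 1030.
Both addends (after negating the subtrahend) are negative but the stored result is non-negative: signed overflow. The true value -3430 − 3732 = -7162 lies outside [-4096, 4095].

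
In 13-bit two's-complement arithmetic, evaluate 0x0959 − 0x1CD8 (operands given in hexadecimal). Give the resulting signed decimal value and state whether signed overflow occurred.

3201; no overflow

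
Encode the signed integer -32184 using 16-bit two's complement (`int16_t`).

|-32184| = 32184 = 0111110110111000 in 16 bits.
Invert the bits: 1000001001000111. Add 1: 1000001001001000.
Check: 1000001001001000 reads as 33352 − 65536 = -32184.

1000001001001000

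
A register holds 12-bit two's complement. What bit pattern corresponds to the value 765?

001011111101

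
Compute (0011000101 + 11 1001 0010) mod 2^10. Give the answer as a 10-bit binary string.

  0011000101
+ 1110010010
= 0001010111  (discard carry-out 1)

0001010111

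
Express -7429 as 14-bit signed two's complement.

10001011111011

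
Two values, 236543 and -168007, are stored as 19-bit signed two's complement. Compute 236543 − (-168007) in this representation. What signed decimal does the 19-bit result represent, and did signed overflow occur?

236543 → 0111001101111111111
-168007 → 1010110111110111001
Subtract via negate-and-add: invert 1010110111110111001 + 1 = 0101001000001000111 (i.e. 168007).
  0111001101111111111
+ 0101001000001000111
= 1100010110001000110
Result 1100010110001000110: MSB = 1 → 404550 − 524288 = -119738.
Both addends (after negating the subtrahend) are non-negative but the stored result is negative: signed overflow. The true value 236543 − (-168007) = 404550 lies outside [-262144, 262143].

-119738; overflow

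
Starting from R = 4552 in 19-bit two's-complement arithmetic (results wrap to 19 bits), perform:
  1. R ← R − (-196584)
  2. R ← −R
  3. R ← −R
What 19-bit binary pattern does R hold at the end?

0110001000110110000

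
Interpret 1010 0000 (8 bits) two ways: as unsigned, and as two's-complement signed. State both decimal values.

unsigned = 160, signed = -96

Unsigned: 10100000 = 160.
Signed: MSB=1 → 160 − 256 = -96.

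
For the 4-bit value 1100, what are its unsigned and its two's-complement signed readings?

Unsigned: 1100 = 12.
Signed: MSB=1 → 12 − 16 = -4.

unsigned = 12, signed = -4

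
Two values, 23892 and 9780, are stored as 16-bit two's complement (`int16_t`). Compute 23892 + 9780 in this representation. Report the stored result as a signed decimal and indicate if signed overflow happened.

23892 → 0101110101010100
9780 → 0010011000110100
  0101110101010100
+ 0010011000110100
= 1000001110001000
Result 1000001110001000: MSB = 1 → 33672 − 65536 = -31864.
Both addends are non-negative but the stored result is negative: signed overflow. The true value 23892 + 9780 = 33672 lies outside [-32768, 32767].

-31864; overflow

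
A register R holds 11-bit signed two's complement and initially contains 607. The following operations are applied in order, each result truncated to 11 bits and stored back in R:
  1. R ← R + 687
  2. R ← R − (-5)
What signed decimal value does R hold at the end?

-749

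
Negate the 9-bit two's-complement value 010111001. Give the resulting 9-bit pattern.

101000111

Invert: 101000110. Add 1: 101000111.
Check: 010111001 = 185, 101000111 = -185.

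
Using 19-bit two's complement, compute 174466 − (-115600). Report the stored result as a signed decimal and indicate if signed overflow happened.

-234222; overflow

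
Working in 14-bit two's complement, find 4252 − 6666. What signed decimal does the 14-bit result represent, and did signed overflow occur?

4252 → 01000010011100
6666 → 01101000001010
Subtract via negate-and-add: invert 01101000001010 + 1 = 10010111110110 (i.e. -6666).
  01000010011100
+ 10010111110110
= 11011010010010
Result 11011010010010: MSB = 1 → 13970 − 16384 = -2414.
Addends (after negating the subtrahend) have opposite signs, so signed overflow cannot occur.

-2414; no overflow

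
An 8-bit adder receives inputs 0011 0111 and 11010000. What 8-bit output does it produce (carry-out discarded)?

00000111

  00110111
+ 11010000
= 00000111  (discard carry-out 1)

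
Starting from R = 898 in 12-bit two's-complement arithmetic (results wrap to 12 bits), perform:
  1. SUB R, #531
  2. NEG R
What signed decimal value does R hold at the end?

Start: R = 898 = 001110000010.
R = 898 − 531 = 367 = 000101101111
R = −(367) = -367 = 111010010001

-367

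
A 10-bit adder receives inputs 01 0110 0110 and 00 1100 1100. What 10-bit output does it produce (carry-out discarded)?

1000110010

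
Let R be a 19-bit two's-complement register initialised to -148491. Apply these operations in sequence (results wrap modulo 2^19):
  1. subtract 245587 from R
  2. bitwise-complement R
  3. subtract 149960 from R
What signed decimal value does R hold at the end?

244117

Start: R = -148491 = 1011011101111110101.
R = -148491 − 245587 = -394078; wraps to 130210 = 0011111110010100010
R = NOT 0011111110010100010 = 1100000001101011101 = -130211
R = -130211 − 149960 = -280171; wraps to 244117 = 0111011100110010101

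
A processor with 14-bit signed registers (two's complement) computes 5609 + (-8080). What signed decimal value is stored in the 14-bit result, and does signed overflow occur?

5609 → 01010111101001
-8080 → 10000001110000
  01010111101001
+ 10000001110000
= 11011001011001
Result 11011001011001: MSB = 1 → 13913 − 16384 = -2471.
Addends have opposite signs, so signed overflow cannot occur.

-2471; no overflow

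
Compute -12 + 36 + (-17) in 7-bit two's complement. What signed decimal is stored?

7

-12 + 36 = 24 (0011000)
24 + (-17) = 7 (0000111)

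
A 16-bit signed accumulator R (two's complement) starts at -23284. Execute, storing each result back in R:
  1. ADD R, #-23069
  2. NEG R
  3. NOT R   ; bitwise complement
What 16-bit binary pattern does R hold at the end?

0100101011101110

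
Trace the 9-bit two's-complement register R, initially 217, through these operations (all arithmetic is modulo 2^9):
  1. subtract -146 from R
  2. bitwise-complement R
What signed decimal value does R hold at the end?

148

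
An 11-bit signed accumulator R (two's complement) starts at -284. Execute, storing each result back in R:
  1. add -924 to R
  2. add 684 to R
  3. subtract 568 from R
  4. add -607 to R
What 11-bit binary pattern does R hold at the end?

00101011101

Start: R = -284 = 11011100100.
R = -284 + (-924) = -1208; wraps to 840 = 01101001000
R = 840 + 684 = 1524; wraps to -524 = 10111110100
R = -524 − 568 = -1092; wraps to 956 = 01110111100
R = 956 + (-607) = 349 = 00101011101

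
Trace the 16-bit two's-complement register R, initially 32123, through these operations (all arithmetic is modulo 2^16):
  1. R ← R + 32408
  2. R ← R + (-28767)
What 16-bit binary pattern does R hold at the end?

Start: R = 32123 = 0111110101111011.
R = 32123 + 32408 = 64531; wraps to -1005 = 1111110000010011
R = -1005 + (-28767) = -29772 = 1000101110110100

1000101110110100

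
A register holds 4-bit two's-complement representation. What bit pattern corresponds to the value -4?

1100

|-4| = 4 = 0100 in 4 bits.
Invert the bits: 1011. Add 1: 1100.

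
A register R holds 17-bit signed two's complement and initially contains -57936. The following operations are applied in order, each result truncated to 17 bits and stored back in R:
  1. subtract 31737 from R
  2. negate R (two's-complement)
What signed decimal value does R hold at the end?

-41399

Start: R = -57936 = 10001110110110000.
R = -57936 − 31737 = -89673; wraps to 41399 = 01010000110110111
R = −(41399) = -41399 = 10101111001001001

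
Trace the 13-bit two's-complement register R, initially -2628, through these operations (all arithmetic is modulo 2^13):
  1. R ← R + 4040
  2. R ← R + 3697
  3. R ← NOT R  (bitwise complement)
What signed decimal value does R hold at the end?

Start: R = -2628 = 1010110111100.
R = -2628 + 4040 = 1412 = 0010110000100
R = 1412 + 3697 = 5109; wraps to -3083 = 1001111110101
R = NOT 1001111110101 = 0110000001010 = 3082

3082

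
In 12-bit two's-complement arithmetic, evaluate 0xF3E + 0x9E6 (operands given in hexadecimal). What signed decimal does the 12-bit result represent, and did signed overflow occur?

-1756; no overflow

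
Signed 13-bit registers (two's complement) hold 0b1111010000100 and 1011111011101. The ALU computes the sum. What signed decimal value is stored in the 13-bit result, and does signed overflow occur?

-2463; no overflow

0b1111010000100 → 1111010000100 = -380 (signed)
1011111011101 = -2083 (signed)
  1111010000100
+ 1011111011101
= 1011001100001  (discard carry-out 1)
Result 1011001100001: MSB = 1 → 5729 − 8192 = -2463.
Both addends are negative and so is the stored result: no signed overflow.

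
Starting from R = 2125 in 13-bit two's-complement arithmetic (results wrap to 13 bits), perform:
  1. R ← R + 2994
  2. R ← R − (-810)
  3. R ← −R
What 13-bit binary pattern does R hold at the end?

0100011010111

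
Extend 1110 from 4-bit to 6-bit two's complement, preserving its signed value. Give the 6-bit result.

111110

MSB of 1110 is 1; replicate it into the new high bits.
11|1110 → 111110 (still -2).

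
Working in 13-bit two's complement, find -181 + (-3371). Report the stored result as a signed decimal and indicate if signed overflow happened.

-3552; no overflow

-181 → 1111101001011
-3371 → 1001011010101
  1111101001011
+ 1001011010101
= 1001000100000  (discard carry-out 1)
Result 1001000100000: MSB = 1 → 4640 − 8192 = -3552.
Both addends are negative and so is the stored result: no signed overflow.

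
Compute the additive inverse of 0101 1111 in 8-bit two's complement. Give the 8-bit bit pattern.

Invert: 10100000. Add 1: 10100001.
Check: 01011111 = 95, 10100001 = -95.

10100001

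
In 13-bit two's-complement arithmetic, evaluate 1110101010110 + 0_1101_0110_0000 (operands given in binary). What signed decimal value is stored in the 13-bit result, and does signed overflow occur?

2742; no overflow

1110101010110 = -682 (signed)
0_1101_0110_0000 → 0110101100000 = 3424 (signed)
  1110101010110
+ 0110101100000
= 0101010110110  (discard carry-out 1)
Result 0101010110110: MSB = 0 → value 2742.
Addends have opposite signs, so signed overflow cannot occur.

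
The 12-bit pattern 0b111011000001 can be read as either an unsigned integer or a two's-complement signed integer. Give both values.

unsigned = 3777, signed = -319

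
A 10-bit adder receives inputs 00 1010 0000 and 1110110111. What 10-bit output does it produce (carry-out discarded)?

  0010100000
+ 1110110111
= 0001010111  (discard carry-out 1)

0001010111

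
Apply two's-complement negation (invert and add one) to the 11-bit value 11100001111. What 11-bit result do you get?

00011110001

Invert: 00011110000. Add 1: 00011110001.
Check: 11100001111 = -241, 00011110001 = 241.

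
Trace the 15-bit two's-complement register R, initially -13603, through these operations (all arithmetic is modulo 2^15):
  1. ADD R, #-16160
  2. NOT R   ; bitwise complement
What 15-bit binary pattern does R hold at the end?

Start: R = -13603 = 100101011011101.
R = -13603 + (-16160) = -29763; wraps to 3005 = 000101110111101
R = NOT 000101110111101 = 111010001000010 = -3006

111010001000010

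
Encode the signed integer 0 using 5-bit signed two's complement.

0 is non-negative, so write it directly in 5 bits: 00000.

00000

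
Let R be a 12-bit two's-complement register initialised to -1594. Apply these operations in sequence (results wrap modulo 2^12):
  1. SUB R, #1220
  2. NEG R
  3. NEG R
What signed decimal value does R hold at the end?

1282

Start: R = -1594 = 100111000110.
R = -1594 − 1220 = -2814; wraps to 1282 = 010100000010
R = −(1282) = -1282 = 101011111110
R = −(-1282) = 1282 = 010100000010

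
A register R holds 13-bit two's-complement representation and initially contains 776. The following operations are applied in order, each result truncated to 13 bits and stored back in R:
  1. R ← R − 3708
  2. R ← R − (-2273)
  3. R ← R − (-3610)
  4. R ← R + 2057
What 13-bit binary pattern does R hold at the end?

Start: R = 776 = 0001100001000.
R = 776 − 3708 = -2932 = 1010010001100
R = -2932 − (-2273) = -659 = 1110101101101
R = -659 − (-3610) = 2951 = 0101110000111
R = 2951 + 2057 = 5008; wraps to -3184 = 1001110010000

1001110010000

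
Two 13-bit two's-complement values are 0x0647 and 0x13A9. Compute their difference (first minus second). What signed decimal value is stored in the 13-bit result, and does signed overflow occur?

-3426; overflow

0x0647 = 0011001000111 = 1607 (signed)
0x13A9 = 1001110101001 = -3159 (signed)
Subtract via negate-and-add: invert 1001110101001 + 1 = 0110001010111 (i.e. 3159).
  0011001000111
+ 0110001010111
= 1001010011110
Result 1001010011110: MSB = 1 → 4766 − 8192 = -3426.
Both addends (after negating the subtrahend) are non-negative but the stored result is negative: signed overflow. The true value 1607 − (-3159) = 4766 lies outside [-4096, 4095].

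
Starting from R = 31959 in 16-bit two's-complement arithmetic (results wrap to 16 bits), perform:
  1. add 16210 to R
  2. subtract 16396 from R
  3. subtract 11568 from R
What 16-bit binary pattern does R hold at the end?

0100111011101101

Start: R = 31959 = 0111110011010111.
R = 31959 + 16210 = 48169; wraps to -17367 = 1011110000101001
R = -17367 − 16396 = -33763; wraps to 31773 = 0111110000011101
R = 31773 − 11568 = 20205 = 0100111011101101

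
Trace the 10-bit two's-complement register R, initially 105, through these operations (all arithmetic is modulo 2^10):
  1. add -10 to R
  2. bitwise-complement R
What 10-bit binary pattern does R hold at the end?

Start: R = 105 = 0001101001.
R = 105 + (-10) = 95 = 0001011111
R = NOT 0001011111 = 1110100000 = -96

1110100000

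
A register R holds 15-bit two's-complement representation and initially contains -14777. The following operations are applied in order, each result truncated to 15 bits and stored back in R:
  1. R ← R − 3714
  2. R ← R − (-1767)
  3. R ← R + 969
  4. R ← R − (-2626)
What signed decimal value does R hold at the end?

Start: R = -14777 = 100011001000111.
R = -14777 − 3714 = -18491; wraps to 14277 = 011011111000101
R = 14277 − (-1767) = 16044 = 011111010101100
R = 16044 + 969 = 17013; wraps to -15755 = 100001001110101
R = -15755 − (-2626) = -13129 = 100110010110111

-13129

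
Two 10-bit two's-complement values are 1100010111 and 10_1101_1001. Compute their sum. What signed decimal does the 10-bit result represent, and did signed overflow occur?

496; overflow

1100010111 = -233 (signed)
10_1101_1001 → 1011011001 = -295 (signed)
  1100010111
+ 1011011001
= 0111110000  (discard carry-out 1)
Result 0111110000: MSB = 0 → value 496.
Both addends are negative but the stored result is non-negative: signed overflow. The true value -233 + (-295) = -528 lies outside [-512, 511].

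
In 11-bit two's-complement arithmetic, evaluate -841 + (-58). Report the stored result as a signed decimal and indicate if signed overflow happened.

-899; no overflow

-841 → 10010110111
-58 → 11111000110
  10010110111
+ 11111000110
= 10001111101  (discard carry-out 1)
Result 10001111101: MSB = 1 → 1149 − 2048 = -899.
Both addends are negative and so is the stored result: no signed overflow.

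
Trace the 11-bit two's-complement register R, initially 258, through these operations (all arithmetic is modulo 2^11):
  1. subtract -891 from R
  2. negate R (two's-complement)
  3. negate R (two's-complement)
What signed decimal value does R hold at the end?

Start: R = 258 = 00100000010.
R = 258 − (-891) = 1149; wraps to -899 = 10001111101
R = −(-899) = 899 = 01110000011
R = −(899) = -899 = 10001111101

-899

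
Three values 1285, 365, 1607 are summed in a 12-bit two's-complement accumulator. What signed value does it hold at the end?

1285 + 365 = 1650 (011001110010)
1650 + 1607 = 3257 → wraps to -839 (110010111001)

-839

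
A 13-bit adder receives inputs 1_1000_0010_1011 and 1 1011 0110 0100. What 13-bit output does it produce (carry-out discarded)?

  1100000101011
+ 1101101100100
= 1001110001111  (discard carry-out 1)

1001110001111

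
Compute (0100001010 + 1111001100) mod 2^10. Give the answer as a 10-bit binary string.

0011010110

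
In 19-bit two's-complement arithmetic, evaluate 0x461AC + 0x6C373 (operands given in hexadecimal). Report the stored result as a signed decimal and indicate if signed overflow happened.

0x461AC = 1000110000110101100 = -237140 (signed)
0x6C373 = 1101100001101110011 = -81037 (signed)
  1000110000110101100
+ 1101100001101110011
= 0110010010100011111  (discard carry-out 1)
Result 0110010010100011111: MSB = 0 → value 206111.
Both addends are negative but the stored result is non-negative: signed overflow. The true value -237140 + (-81037) = -318177 lies outside [-262144, 262143].

206111; overflow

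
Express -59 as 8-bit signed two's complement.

11000101

|-59| = 59 = 00111011 in 8 bits.
Invert the bits: 11000100. Add 1: 11000101.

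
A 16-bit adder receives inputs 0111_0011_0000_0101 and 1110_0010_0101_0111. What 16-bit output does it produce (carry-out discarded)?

  0111001100000101
+ 1110001001010111
= 0101010101011100  (discard carry-out 1)

0101010101011100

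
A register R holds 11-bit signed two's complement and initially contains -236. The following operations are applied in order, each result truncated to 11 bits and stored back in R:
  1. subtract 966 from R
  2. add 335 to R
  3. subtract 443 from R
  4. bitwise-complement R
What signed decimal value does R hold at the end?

-739

Start: R = -236 = 11100010100.
R = -236 − 966 = -1202; wraps to 846 = 01101001110
R = 846 + 335 = 1181; wraps to -867 = 10010011101
R = -867 − 443 = -1310; wraps to 738 = 01011100010
R = NOT 01011100010 = 10100011101 = -739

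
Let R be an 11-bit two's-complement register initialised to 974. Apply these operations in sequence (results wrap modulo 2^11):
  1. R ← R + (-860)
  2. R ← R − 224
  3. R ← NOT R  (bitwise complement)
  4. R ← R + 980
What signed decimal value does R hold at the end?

Start: R = 974 = 01111001110.
R = 974 + (-860) = 114 = 00001110010
R = 114 − 224 = -110 = 11110010010
R = NOT 11110010010 = 00001101101 = 109
R = 109 + 980 = 1089; wraps to -959 = 10001000001

-959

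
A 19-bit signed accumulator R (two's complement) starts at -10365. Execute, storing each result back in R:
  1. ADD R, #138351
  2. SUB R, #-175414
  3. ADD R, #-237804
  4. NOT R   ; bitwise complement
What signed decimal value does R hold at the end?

-65597

Start: R = -10365 = 1111101011110000011.
R = -10365 + 138351 = 127986 = 0011111001111110010
R = 127986 − (-175414) = 303400; wraps to -220888 = 1001010000100101000
R = -220888 + (-237804) = -458692; wraps to 65596 = 0010000000000111100
R = NOT 0010000000000111100 = 1101111111111000011 = -65597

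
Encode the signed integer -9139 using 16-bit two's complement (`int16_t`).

1101110001001101

|-9139| = 9139 = 0010001110110011 in 16 bits.
Invert the bits: 1101110001001100. Add 1: 1101110001001101.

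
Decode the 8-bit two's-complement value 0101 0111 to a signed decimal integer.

87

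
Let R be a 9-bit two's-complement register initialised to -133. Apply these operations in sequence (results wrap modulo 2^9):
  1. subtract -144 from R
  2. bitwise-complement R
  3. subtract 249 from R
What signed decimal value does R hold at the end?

Start: R = -133 = 101111011.
R = -133 − (-144) = 11 = 000001011
R = NOT 000001011 = 111110100 = -12
R = -12 − 249 = -261; wraps to 251 = 011111011

251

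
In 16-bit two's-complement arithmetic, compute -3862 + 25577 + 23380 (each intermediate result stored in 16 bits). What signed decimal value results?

-20441

-3862 + 25577 = 21715 (0101010011010011)
21715 + 23380 = 45095 → wraps to -20441 (1011000000100111)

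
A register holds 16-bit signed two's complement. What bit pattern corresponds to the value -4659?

1110110111001101

|-4659| = 4659 = 0001001000110011 in 16 bits.
Invert the bits: 1110110111001100. Add 1: 1110110111001101.
Check: 1110110111001101 reads as 60877 − 65536 = -4659.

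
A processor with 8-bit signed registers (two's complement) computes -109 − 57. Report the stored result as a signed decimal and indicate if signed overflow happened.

90; overflow

-109 → 10010011
57 → 00111001
Subtract via negate-and-add: invert 00111001 + 1 = 11000111 (i.e. -57).
  10010011
+ 11000111
= 01011010  (discard carry-out 1)
Result 01011010: MSB = 0 → value 90.
Both addends (after negating the subtrahend) are negative but the stored result is non-negative: signed overflow. The true value -109 − 57 = -166 lies outside [-128, 127].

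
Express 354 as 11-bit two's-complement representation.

00101100010

354 is non-negative, so write it directly in 11 bits: 00101100010.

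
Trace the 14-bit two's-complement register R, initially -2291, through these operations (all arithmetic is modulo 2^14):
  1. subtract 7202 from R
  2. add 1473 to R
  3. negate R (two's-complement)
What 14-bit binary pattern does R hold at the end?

Start: R = -2291 = 11011100001101.
R = -2291 − 7202 = -9493; wraps to 6891 = 01101011101011
R = 6891 + 1473 = 8364; wraps to -8020 = 10000010101100
R = −(-8020) = 8020 = 01111101010100

01111101010100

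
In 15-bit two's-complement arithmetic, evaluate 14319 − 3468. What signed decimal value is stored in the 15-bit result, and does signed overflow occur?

10851; no overflow

14319 → 011011111101111
3468 → 000110110001100
Subtract via negate-and-add: invert 000110110001100 + 1 = 111001001110100 (i.e. -3468).
  011011111101111
+ 111001001110100
= 010101001100011  (discard carry-out 1)
Result 010101001100011: MSB = 0 → value 10851.
Addends (after negating the subtrahend) have opposite signs, so signed overflow cannot occur.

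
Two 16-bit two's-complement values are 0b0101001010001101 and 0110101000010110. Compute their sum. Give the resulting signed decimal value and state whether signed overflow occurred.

0b0101001010001101 → 0101001010001101 = 21133 (signed)
0110101000010110 = 27158 (signed)
  0101001010001101
+ 0110101000010110
= 1011110010100011
Result 1011110010100011: MSB = 1 → 48291 − 65536 = -17245.
Both addends are non-negative but the stored result is negative: signed overflow. The true value 21133 + 27158 = 48291 lies outside [-32768, 32767].

-17245; overflow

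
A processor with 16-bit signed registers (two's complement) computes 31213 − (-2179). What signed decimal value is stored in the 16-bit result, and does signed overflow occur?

-32144; overflow

31213 → 0111100111101101
-2179 → 1111011101111101
Subtract via negate-and-add: invert 1111011101111101 + 1 = 0000100010000011 (i.e. 2179).
  0111100111101101
+ 0000100010000011
= 1000001001110000
Result 1000001001110000: MSB = 1 → 33392 − 65536 = -32144.
Both addends (after negating the subtrahend) are non-negative but the stored result is negative: signed overflow. The true value 31213 − (-2179) = 33392 lies outside [-32768, 32767].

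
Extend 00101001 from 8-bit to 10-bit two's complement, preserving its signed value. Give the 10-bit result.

0000101001

MSB of 00101001 is 0; replicate it into the new high bits.
00|00101001 → 0000101001 (still 41).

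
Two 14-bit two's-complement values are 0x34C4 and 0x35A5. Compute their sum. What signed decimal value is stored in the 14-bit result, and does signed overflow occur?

-5527; no overflow

0x34C4 = 11010011000100 = -2876 (signed)
0x35A5 = 11010110100101 = -2651 (signed)
  11010011000100
+ 11010110100101
= 10101001101001  (discard carry-out 1)
Result 10101001101001: MSB = 1 → 10857 − 16384 = -5527.
Both addends are negative and so is the stored result: no signed overflow.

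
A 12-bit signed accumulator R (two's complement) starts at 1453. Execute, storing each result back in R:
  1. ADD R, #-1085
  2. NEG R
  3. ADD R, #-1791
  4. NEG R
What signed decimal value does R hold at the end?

-1937

Start: R = 1453 = 010110101101.
R = 1453 + (-1085) = 368 = 000101110000
R = −(368) = -368 = 111010010000
R = -368 + (-1791) = -2159; wraps to 1937 = 011110010001
R = −(1937) = -1937 = 100001101111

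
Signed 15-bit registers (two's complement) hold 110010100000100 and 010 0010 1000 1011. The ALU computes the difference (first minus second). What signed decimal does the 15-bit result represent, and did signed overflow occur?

110010100000100 = -6908 (signed)
010 0010 1000 1011 → 010001010001011 = 8843 (signed)
Subtract via negate-and-add: invert 010001010001011 + 1 = 101110101110101 (i.e. -8843).
  110010100000100
+ 101110101110101
= 100001001111001  (discard carry-out 1)
Result 100001001111001: MSB = 1 → 17017 − 32768 = -15751.
Both addends (after negating the subtrahend) are negative and so is the stored result: no signed overflow.

-15751; no overflow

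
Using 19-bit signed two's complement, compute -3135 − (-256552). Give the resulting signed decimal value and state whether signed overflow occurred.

253417; no overflow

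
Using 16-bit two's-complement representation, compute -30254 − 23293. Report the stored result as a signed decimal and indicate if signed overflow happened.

11989; overflow

-30254 → 1000100111010010
23293 → 0101101011111101
Subtract via negate-and-add: invert 0101101011111101 + 1 = 1010010100000011 (i.e. -23293).
  1000100111010010
+ 1010010100000011
= 0010111011010101  (discard carry-out 1)
Result 0010111011010101: MSB = 0 → value 11989.
Both addends (after negating the subtrahend) are negative but the stored result is non-negative: signed overflow. The true value -30254 − 23293 = -53547 lies outside [-32768, 32767].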